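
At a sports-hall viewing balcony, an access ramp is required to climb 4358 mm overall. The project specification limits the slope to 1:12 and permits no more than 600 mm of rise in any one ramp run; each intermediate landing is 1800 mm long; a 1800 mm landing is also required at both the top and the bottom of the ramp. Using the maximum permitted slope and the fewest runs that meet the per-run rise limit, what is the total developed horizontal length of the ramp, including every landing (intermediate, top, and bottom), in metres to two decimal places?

68.50 m

4358 / 600 = 7.26, so 8 ramp runs are needed. That means 7 intermediate landings.
Horizontal run for 4358 mm of rise at 1:12 is 4358 × 12 = 52296 mm.
Intermediate landings: 7 × 1800 = 12600 mm.
Top and bottom landings: 2 × 1800 = 3600 mm.
Total = 52296 + 12600 + 3600 = 68496 mm.
= 68.50 m.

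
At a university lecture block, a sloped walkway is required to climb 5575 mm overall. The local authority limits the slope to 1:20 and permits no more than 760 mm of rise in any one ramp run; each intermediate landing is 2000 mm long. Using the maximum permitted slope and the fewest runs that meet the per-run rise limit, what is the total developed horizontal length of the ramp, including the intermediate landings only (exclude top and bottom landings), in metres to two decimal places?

125.50 m

5575 / 760 = 7.336 → round up to 8 ramp runs. That means 7 intermediate landings.
Horizontal run for 5575 mm of rise at 1:20 is 5575 × 20 = 111500 mm.
Intermediate landings: 7 × 2000 = 14000 mm.
Developed length = 111500 + 14000 = 125500 mm.
= 125.50 m.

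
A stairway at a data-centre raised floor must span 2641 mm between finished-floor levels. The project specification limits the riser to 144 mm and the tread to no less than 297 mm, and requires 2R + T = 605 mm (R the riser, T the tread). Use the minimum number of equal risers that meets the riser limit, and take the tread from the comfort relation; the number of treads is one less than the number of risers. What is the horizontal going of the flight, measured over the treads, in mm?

5886 mm

At most 144 each: 2641/144 = 18.34, giving 19 risers.
R = 2641 ÷ 19 = 139 mm.
Tread T = 605 − 2 × 139 = 327 mm (≥ 297 mm).
Treads = 19 − 1 = 18; going = 18 × 327 = 5886 mm.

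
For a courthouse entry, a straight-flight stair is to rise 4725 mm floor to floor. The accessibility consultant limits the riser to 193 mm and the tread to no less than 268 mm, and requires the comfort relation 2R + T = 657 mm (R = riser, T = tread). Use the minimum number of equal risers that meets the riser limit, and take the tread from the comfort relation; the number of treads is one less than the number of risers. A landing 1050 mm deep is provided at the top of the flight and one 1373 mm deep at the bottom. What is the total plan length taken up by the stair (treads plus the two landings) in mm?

9119 mm

4725 / 193 = 24.48, so 25 risers are needed.
Each riser is 4725/25 = 189 mm (≤ 193 mm).
Tread T = 657 − 2 × 189 = 279 mm (≥ 268 mm).
Treads = 25 − 1 = 24; going = 24 × 279 = 6696 mm.
Add landings: 6696 + 1050 + 1373 = 9119 mm.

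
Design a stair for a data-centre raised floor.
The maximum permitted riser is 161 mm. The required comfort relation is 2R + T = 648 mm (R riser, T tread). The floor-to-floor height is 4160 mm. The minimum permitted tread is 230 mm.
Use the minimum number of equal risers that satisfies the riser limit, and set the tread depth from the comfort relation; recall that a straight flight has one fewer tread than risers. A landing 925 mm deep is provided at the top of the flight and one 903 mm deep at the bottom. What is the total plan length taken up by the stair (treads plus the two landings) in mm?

⌈4160/161⌉ = 26 risers.
R = 4160 ÷ 26 = 160 mm.
Tread T = 648 − 2 × 160 = 328 mm (≥ 230 mm).
Going = (26 − 1) × 328 = 8200 mm.
Add landings: 8200 + 925 + 903 = 10028 mm.

10028 mm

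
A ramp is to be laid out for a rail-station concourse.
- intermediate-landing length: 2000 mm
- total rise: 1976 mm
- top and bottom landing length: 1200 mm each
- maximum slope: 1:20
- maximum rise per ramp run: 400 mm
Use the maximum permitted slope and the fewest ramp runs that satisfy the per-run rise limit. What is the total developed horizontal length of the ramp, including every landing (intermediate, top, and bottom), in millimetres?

1976 / 400 = 4.940 → round up to 5 ramp runs. That means 4 intermediate landings.
Ramp run (horizontal) at 1:20: 1976 × 20 = 39520 mm.
4 intermediate landings contribute 4 × 2000 = 8000 mm.
Top and bottom landings: 2 × 1200 = 2400 mm.
Total = 39520 + 8000 + 2400 = 49920 mm.

49920 mm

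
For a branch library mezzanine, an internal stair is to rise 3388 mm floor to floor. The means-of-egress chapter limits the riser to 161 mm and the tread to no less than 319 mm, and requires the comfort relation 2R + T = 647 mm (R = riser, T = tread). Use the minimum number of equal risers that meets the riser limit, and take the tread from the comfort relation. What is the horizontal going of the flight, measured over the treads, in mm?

7119 mm

3388 / 161 = 21.04, so 22 risers are needed.
Each riser is 3388/22 = 154 mm (≤ 161 mm).
Tread T = 647 − 2 × 154 = 339 mm (≥ 319 mm).
22 risers give 21 treads; going = 21 × 339 = 7119 mm.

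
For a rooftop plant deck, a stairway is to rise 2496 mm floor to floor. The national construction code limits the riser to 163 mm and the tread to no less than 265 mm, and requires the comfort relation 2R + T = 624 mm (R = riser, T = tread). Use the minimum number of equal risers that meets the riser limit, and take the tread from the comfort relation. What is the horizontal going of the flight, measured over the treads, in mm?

4680 mm

At most 163 each: 2496/163 = 15.31, giving 16 risers.
Riser R = 2496 / 16 = 156 mm, within the 163 mm limit.
From 2R + T = 624: T = 624 − 312 = 312 mm.
Treads = 16 − 1 = 15; going = 15 × 312 = 4680 mm.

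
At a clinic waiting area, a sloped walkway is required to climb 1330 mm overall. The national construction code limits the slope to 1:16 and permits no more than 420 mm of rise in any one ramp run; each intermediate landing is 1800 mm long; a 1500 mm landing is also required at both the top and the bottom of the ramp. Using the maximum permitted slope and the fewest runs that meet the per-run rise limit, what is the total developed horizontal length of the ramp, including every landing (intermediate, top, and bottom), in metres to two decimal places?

29.68 m

At most 420 each: 1330/420 = 3.17, giving 4 ramp runs. That means 3 intermediate landings.
Horizontal run for 1330 mm of rise at 1:16 is 1330 × 16 = 21280 mm.
Intermediate landings: 3 × 1800 = 5400 mm.
Top and bottom landings: 2 × 1500 = 3000 mm.
Total = 21280 + 5400 + 3000 = 29680 mm.
= 29.68 m.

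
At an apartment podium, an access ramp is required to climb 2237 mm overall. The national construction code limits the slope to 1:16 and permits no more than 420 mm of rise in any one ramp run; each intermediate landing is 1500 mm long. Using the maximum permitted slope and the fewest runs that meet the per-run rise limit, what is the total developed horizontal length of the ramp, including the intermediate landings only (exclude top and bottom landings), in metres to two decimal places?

43.29 m

2237 / 420 = 5.326 → round up to 6 ramp runs. That means 5 intermediate landings.
Horizontal run for 2237 mm of rise at 1:16 is 2237 × 16 = 35792 mm.
Intermediate landings: 5 × 1500 = 7500 mm.
Developed length = 35792 + 7500 = 43292 mm.
= 43.29 m.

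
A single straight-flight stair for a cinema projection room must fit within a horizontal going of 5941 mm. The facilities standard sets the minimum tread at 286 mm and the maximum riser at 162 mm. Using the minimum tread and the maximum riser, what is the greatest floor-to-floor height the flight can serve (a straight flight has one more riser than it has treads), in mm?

5941 / 286 = 20.77, so 20 treads fit.
Risers = treads + 1 = 21.
Maximum height = 21 × 162 = 3402 mm.

3402 mm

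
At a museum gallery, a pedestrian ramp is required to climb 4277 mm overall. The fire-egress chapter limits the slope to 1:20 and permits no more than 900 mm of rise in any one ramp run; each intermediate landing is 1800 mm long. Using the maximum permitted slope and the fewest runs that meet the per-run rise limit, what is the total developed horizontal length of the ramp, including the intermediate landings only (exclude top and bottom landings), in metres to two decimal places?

92.74 m

4277 / 900 = 4.752 → round up to 5 ramp runs. That means 4 intermediate landings.
Horizontal run for 4277 mm of rise at 1:20 is 4277 × 20 = 85540 mm.
4 intermediate landings contribute 4 × 1800 = 7200 mm.
Total developed length = 85540 + 7200 = 92740 mm.
= 92.74 m.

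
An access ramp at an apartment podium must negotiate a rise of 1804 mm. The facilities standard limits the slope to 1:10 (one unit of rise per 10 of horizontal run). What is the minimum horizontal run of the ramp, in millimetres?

Run = rise × 10 = 1804 × 10 = 18040 mm.

18040 mm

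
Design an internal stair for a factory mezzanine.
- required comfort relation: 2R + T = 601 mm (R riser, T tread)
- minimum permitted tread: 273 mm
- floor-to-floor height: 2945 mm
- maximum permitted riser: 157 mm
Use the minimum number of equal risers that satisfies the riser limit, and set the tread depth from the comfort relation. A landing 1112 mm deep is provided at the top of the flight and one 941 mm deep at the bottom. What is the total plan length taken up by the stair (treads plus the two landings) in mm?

2945 / 157 = 18.76, so 19 risers are needed.
Each riser is 2945/19 = 155 mm (≤ 157 mm).
From 2R + T = 601: T = 601 − 310 = 291 mm.
Treads = 19 − 1 = 18; going = 18 × 291 = 5238 mm.
Add landings: 5238 + 1112 + 941 = 7291 mm.

7291 mm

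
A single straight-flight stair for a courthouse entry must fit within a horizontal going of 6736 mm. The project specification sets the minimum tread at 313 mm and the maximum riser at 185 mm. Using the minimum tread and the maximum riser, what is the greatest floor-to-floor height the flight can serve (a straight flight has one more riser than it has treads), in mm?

4070 mm

6736 / 313 = 21.52, so 21 treads fit.
Risers = treads + 1 = 22.
Maximum height = 22 × 185 = 4070 mm.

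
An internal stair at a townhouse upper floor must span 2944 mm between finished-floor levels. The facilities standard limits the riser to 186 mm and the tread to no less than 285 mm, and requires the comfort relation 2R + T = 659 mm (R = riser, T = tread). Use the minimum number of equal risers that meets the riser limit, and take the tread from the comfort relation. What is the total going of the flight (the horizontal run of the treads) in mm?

2944 / 186 = 15.828 → round up to 16 risers.
Riser R = 2944 / 16 = 184 mm, within the 186 mm limit.
From 2R + T = 659: T = 659 − 368 = 291 mm.
Treads = 16 − 1 = 15; going = 15 × 291 = 4365 mm.

4365 mm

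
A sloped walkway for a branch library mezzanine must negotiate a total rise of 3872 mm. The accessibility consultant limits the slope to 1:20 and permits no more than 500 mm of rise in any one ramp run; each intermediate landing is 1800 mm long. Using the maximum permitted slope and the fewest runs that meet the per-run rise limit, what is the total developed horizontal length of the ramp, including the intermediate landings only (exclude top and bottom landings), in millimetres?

90040 mm

⌈3872/500⌉ = 8 ramp runs. That means 7 intermediate landings.
Ramp run (horizontal) at 1:20: 3872 × 20 = 77440 mm.
7 intermediate landings contribute 7 × 1800 = 12600 mm.
Developed length = 77440 + 12600 = 90040 mm.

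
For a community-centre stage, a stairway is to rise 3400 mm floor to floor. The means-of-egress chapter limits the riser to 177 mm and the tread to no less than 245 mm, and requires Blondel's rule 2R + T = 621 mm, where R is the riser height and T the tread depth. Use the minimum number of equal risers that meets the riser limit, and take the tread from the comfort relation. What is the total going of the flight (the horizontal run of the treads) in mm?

5339 mm

⌈3400/177⌉ = 20 risers.
Riser R = 3400 / 20 = 170 mm, within the 177 mm limit.
T = 621 − 2·170 = 281 mm, which satisfies the 245 mm minimum.
Going = (20 − 1) × 281 = 5339 mm.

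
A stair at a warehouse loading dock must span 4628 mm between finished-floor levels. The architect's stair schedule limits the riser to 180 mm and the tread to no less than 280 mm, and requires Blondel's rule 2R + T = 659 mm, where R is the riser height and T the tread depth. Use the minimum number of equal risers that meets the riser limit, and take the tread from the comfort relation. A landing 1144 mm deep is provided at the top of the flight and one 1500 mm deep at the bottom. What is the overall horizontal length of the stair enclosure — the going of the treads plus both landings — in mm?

10219 mm

⌈4628/180⌉ = 26 risers.
Riser R = 4628 / 26 = 178 mm, within the 180 mm limit.
From 2R + T = 659: T = 659 − 356 = 303 mm.
Going = (26 − 1) × 303 = 7575 mm.
Enclosure = 7575 + 1144 + 1500 = 10219 mm.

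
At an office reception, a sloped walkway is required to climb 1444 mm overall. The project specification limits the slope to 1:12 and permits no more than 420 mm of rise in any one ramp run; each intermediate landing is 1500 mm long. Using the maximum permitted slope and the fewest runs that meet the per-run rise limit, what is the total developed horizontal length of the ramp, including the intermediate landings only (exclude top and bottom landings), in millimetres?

21828 mm

1444 / 420 = 3.44, so 4 ramp runs are needed. That means 3 intermediate landings.
Ramp run (horizontal) at 1:12: 1444 × 12 = 17328 mm.
3 intermediate landings contribute 3 × 1500 = 4500 mm.
Total developed length = 17328 + 4500 = 21828 mm.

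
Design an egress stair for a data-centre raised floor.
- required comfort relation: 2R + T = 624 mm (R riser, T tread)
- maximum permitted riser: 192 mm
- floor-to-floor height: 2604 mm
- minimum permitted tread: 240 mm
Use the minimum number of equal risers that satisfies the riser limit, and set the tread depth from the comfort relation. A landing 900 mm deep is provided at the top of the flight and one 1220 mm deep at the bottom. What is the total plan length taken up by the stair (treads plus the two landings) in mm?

5396 mm

2604 / 192 = 13.56, so 14 risers are needed.
Each riser is 2604/14 = 186 mm (≤ 192 mm).
From 2R + T = 624: T = 624 − 372 = 252 mm.
Going = (14 − 1) × 252 = 3276 mm.
Add landings: 3276 + 900 + 1220 = 5396 mm.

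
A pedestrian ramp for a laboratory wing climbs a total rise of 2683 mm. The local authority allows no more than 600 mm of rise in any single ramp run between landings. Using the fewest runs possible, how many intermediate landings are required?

4 intermediate landings

2683 / 600 = 4.47, so 5 ramp runs are needed.
5 runs are separated by 4 intermediate landings.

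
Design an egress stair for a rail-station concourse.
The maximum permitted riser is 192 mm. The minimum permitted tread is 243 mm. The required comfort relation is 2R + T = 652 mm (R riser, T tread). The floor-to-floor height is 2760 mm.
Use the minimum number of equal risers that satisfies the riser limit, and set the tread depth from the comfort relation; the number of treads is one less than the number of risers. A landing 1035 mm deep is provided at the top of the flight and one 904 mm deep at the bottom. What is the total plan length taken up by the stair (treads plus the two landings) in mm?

⌈2760/192⌉ = 15 risers.
R = 2760 ÷ 15 = 184 mm.
Tread T = 652 − 2 × 184 = 284 mm (≥ 243 mm).
15 risers give 14 treads; going = 14 × 284 = 3976 mm.
Enclosure = 3976 + 1035 + 904 = 5915 mm.

5915 mm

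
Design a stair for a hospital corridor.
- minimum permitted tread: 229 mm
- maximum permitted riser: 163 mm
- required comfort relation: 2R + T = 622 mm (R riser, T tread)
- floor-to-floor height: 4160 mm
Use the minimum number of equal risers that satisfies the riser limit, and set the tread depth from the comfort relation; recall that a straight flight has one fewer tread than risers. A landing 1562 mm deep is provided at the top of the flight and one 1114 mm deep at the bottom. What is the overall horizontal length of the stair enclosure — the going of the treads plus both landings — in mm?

10226 mm

At most 163 each: 4160/163 = 25.52, giving 26 risers.
Riser R = 4160 / 26 = 160 mm, within the 163 mm limit.
T = 622 − 2·160 = 302 mm, which satisfies the 229 mm minimum.
Going = (26 − 1) × 302 = 7550 mm.
Enclosure = 7550 + 1562 + 1114 = 10226 mm.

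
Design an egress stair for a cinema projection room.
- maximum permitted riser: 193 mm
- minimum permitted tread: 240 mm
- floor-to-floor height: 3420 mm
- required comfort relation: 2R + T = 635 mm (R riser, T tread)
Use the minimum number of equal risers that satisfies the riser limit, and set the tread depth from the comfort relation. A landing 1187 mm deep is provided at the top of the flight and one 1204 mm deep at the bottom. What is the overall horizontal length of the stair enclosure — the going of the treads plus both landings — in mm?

3420 / 193 = 17.720 → round up to 18 risers.
Each riser is 3420/18 = 190 mm (≤ 193 mm).
T = 635 − 2·190 = 255 mm, which satisfies the 240 mm minimum.
18 risers give 17 treads; going = 17 × 255 = 4335 mm.
Enclosure = 4335 + 1187 + 1204 = 6726 mm.

6726 mm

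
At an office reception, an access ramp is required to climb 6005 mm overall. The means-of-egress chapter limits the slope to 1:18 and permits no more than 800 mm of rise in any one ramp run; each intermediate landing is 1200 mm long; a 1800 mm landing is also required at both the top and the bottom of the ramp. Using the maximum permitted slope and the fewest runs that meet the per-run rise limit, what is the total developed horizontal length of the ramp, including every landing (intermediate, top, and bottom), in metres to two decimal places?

6005 / 800 = 7.506 → round up to 8 ramp runs. That means 7 intermediate landings.
Ramp run (horizontal) at 1:18: 6005 × 18 = 108090 mm.
7 intermediate landings contribute 7 × 1200 = 8400 mm.
Top and bottom landings: 2 × 1800 = 3600 mm.
Total = 108090 + 8400 + 3600 = 120090 mm.
= 120.09 m.

120.09 m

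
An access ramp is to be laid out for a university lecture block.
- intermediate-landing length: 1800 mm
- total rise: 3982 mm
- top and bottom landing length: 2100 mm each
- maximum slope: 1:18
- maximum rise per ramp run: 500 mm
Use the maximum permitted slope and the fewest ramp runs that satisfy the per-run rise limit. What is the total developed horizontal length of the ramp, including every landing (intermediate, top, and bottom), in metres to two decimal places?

3982 / 500 = 7.964 → round up to 8 ramp runs. That means 7 intermediate landings.
Horizontal run for 3982 mm of rise at 1:18 is 3982 × 18 = 71676 mm.
7 intermediate landings contribute 7 × 1800 = 12600 mm.
Top and bottom landings: 2 × 2100 = 4200 mm.
Total = 71676 + 12600 + 4200 = 88476 mm.
= 88.48 m.

88.48 m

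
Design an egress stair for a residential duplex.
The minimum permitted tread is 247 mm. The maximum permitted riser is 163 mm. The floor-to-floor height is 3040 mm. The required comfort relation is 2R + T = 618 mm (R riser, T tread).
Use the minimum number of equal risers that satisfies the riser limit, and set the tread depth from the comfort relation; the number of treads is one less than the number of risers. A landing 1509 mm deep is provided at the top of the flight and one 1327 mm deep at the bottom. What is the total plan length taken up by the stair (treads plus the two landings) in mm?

⌈3040/163⌉ = 19 risers.
R = 3040 ÷ 19 = 160 mm.
T = 618 − 2·160 = 298 mm, which satisfies the 247 mm minimum.
Treads = 19 − 1 = 18; going = 18 × 298 = 5364 mm.
Add landings: 5364 + 1509 + 1327 = 8200 mm.

8200 mm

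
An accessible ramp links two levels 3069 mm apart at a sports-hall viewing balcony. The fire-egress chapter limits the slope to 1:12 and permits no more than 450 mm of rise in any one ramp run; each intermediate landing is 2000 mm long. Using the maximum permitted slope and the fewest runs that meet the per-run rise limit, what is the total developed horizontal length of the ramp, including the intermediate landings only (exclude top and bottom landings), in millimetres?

48828 mm

At most 450 each: 3069/450 = 6.82, giving 7 ramp runs. That means 6 intermediate landings.
Horizontal run for 3069 mm of rise at 1:12 is 3069 × 12 = 36828 mm.
Intermediate landings: 6 × 2000 = 12000 mm.
Developed length = 36828 + 12000 = 48828 mm.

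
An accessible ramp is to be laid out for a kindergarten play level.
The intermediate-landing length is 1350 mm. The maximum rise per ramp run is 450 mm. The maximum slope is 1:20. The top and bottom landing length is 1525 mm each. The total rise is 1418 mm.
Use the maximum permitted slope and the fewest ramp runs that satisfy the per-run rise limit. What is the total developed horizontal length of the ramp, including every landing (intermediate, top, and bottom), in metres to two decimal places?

35.46 m

⌈1418/450⌉ = 4 ramp runs. That means 3 intermediate landings.
Horizontal run for 1418 mm of rise at 1:20 is 1418 × 20 = 28360 mm.
Intermediate landings: 3 × 1350 = 4050 mm.
Top and bottom landings: 2 × 1525 = 3050 mm.
Total = 28360 + 4050 + 3050 = 35460 mm.
= 35.46 m.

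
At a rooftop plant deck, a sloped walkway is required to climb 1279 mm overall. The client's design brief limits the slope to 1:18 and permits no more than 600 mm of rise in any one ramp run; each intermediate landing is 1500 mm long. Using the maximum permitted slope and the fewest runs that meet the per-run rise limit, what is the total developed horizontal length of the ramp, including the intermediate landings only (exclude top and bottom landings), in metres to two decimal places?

26.02 m

1279 / 600 = 2.13, so 3 ramp runs are needed. That means 2 intermediate landings.
Horizontal run for 1279 mm of rise at 1:18 is 1279 × 18 = 23022 mm.
2 intermediate landings contribute 2 × 1500 = 3000 mm.
Developed length = 23022 + 3000 = 26022 mm.
= 26.02 m.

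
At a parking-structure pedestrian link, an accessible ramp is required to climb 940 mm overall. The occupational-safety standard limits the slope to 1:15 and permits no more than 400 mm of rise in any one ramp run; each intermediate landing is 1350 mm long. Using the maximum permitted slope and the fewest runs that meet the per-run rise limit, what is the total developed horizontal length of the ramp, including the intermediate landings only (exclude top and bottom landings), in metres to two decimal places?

940 / 400 = 2.35, so 3 ramp runs are needed. That means 2 intermediate landings.
Horizontal run for 940 mm of rise at 1:15 is 940 × 15 = 14100 mm.
2 intermediate landings contribute 2 × 1350 = 2700 mm.
Developed length = 14100 + 2700 = 16800 mm.
= 16.80 m.

16.80 m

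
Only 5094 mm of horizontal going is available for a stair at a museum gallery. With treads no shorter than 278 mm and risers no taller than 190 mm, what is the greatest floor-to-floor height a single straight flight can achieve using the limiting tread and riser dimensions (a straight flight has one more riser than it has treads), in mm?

Treads that fit: ⌊5094 / 278⌋ = 18.
Risers = treads + 1 = 19.
Maximum height = 19 × 190 = 3610 mm.

3610 mm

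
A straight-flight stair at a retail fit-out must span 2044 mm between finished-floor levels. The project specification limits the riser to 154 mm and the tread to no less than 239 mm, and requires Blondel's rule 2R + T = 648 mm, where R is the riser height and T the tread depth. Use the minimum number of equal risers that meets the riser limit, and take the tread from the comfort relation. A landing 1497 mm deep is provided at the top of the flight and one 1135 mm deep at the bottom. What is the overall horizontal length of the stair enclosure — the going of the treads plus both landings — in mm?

2044 / 154 = 13.27, so 14 risers are needed.
Each riser is 2044/14 = 146 mm (≤ 154 mm).
T = 648 − 2·146 = 356 mm, which satisfies the 239 mm minimum.
14 risers give 13 treads; going = 13 × 356 = 4628 mm.
Enclosure = 4628 + 1497 + 1135 = 7260 mm.

7260 mm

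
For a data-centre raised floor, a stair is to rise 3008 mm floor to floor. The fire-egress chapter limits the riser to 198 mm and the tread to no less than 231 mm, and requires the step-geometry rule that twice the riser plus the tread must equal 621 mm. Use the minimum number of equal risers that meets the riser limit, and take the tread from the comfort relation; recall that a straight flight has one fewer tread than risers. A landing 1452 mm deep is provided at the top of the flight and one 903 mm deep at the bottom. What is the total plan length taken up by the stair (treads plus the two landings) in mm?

6030 mm

3008 / 198 = 15.192 → round up to 16 risers.
R = 3008 ÷ 16 = 188 mm.
Tread T = 621 − 2 × 188 = 245 mm (≥ 231 mm).
Going = (16 − 1) × 245 = 3675 mm.
Enclosure = 3675 + 1452 + 903 = 6030 mm.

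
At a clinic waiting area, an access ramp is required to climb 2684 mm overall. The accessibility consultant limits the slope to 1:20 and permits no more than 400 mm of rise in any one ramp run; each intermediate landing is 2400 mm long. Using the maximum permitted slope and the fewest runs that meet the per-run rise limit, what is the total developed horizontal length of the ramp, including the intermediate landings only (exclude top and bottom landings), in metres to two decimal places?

68.08 m

2684 / 400 = 6.71, so 7 ramp runs are needed. That means 6 intermediate landings.
Horizontal run for 2684 mm of rise at 1:20 is 2684 × 20 = 53680 mm.
Intermediate landings: 6 × 2400 = 14400 mm.
Total developed length = 53680 + 14400 = 68080 mm.
= 68.08 m.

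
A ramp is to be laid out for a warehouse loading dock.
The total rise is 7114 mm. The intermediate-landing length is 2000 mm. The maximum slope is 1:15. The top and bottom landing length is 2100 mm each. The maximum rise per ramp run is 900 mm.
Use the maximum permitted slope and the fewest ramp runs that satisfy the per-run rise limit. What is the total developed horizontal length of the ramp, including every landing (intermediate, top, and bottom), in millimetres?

7114 / 900 = 7.90, so 8 ramp runs are needed. That means 7 intermediate landings.
Ramp run (horizontal) at 1:15: 7114 × 15 = 106710 mm.
Intermediate landings: 7 × 2000 = 14000 mm.
Top and bottom landings: 2 × 2100 = 4200 mm.
Total = 106710 + 14000 + 4200 = 124910 mm.

124910 mm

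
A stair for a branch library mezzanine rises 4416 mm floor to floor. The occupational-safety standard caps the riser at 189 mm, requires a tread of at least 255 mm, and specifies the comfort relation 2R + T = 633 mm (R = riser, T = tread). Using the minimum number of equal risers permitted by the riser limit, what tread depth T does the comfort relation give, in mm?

At most 189 each: 4416/189 = 23.37, giving 24 risers.
R = 4416 ÷ 24 = 184 mm.
Tread T = 633 − 2 × 184 = 265 mm (≥ 255 mm).

265 mm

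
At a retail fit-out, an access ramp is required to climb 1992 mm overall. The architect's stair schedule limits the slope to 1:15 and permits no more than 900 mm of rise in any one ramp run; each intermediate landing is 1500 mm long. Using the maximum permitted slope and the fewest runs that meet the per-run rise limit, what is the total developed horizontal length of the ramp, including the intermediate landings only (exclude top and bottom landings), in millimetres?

At most 900 each: 1992/900 = 2.21, giving 3 ramp runs. That means 2 intermediate landings.
Horizontal run for 1992 mm of rise at 1:15 is 1992 × 15 = 29880 mm.
2 intermediate landings contribute 2 × 1500 = 3000 mm.
Developed length = 29880 + 3000 = 32880 mm.

32880 mm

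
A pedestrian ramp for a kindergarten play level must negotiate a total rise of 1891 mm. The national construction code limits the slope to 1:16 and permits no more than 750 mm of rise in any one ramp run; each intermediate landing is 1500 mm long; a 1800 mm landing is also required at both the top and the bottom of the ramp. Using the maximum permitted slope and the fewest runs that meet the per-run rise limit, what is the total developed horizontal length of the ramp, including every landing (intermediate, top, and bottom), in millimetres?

At most 750 each: 1891/750 = 2.52, giving 3 ramp runs. That means 2 intermediate landings.
Horizontal run for 1891 mm of rise at 1:16 is 1891 × 16 = 30256 mm.
2 intermediate landings contribute 2 × 1500 = 3000 mm.
Top and bottom landings: 2 × 1800 = 3600 mm.
Total = 30256 + 3000 + 3600 = 36856 mm.

36856 mm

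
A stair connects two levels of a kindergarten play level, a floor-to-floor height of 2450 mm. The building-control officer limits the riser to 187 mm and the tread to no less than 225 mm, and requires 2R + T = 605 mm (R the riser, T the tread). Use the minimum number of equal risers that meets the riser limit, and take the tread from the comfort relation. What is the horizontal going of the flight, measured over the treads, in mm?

3315 mm

⌈2450/187⌉ = 14 risers.
Each riser is 2450/14 = 175 mm (≤ 187 mm).
Tread T = 605 − 2 × 175 = 255 mm (≥ 225 mm).
Going = (14 − 1) × 255 = 3315 mm.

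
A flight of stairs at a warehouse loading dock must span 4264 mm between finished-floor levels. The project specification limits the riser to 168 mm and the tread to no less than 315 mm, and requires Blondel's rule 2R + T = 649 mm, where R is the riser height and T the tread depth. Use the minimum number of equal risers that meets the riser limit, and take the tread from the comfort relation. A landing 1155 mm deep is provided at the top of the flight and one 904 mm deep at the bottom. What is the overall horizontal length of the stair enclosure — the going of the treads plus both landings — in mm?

10084 mm

4264 / 168 = 25.381 → round up to 26 risers.
Each riser is 4264/26 = 164 mm (≤ 168 mm).
From 2R + T = 649: T = 649 − 328 = 321 mm.
26 risers give 25 treads; going = 25 × 321 = 8025 mm.
Add landings: 8025 + 1155 + 904 = 10084 mm.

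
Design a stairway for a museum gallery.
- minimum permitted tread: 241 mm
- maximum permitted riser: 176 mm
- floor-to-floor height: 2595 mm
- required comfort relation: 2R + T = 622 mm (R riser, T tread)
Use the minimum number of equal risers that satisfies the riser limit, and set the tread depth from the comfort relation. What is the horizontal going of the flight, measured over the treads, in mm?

⌈2595/176⌉ = 15 risers.
Riser R = 2595 / 15 = 173 mm, within the 176 mm limit.
From 2R + T = 622: T = 622 − 346 = 276 mm.
15 risers give 14 treads; going = 14 × 276 = 3864 mm.

3864 mm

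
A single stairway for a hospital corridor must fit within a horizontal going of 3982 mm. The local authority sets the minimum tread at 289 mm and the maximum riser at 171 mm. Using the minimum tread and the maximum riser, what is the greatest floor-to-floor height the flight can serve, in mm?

Treads that fit: ⌊3982 / 289⌋ = 13.
Risers = treads + 1 = 14.
Maximum height = 14 × 171 = 2394 mm.

2394 mm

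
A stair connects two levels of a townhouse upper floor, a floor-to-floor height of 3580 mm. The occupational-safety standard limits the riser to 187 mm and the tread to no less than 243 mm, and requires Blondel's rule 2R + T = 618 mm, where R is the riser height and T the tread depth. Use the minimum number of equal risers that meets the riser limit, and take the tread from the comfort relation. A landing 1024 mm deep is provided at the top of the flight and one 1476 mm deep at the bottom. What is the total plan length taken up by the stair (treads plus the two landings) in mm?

3580 / 187 = 19.14, so 20 risers are needed.
Riser R = 3580 / 20 = 179 mm, within the 187 mm limit.
Tread T = 618 − 2 × 179 = 260 mm (≥ 243 mm).
Treads = 20 − 1 = 19; going = 19 × 260 = 4940 mm.
Add landings: 4940 + 1024 + 1476 = 7440 mm.

7440 mm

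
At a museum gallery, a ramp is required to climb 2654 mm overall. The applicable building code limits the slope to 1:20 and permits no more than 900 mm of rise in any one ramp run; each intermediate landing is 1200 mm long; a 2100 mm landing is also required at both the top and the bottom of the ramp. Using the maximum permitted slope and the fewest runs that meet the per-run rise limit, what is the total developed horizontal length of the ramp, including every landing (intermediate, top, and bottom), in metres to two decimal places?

⌈2654/900⌉ = 3 ramp runs. That means 2 intermediate landings.
Horizontal run for 2654 mm of rise at 1:20 is 2654 × 20 = 53080 mm.
Intermediate landings: 2 × 1200 = 2400 mm.
Top and bottom landings: 2 × 2100 = 4200 mm.
Total = 53080 + 2400 + 4200 = 59680 mm.
= 59.68 m.

59.68 m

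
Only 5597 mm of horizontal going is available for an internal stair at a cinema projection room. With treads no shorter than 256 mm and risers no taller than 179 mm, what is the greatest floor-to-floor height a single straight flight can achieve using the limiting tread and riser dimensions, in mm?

5597 / 256 = 21.86, so 21 treads fit.
Risers = treads + 1 = 22.
Maximum height = 22 × 179 = 3938 mm.

3938 mm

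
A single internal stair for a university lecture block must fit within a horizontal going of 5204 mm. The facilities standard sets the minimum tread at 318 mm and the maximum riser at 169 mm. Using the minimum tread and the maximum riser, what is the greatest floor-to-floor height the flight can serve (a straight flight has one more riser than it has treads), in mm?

2873 mm

5204 / 318 = 16.36, so 16 treads fit.
Risers = treads + 1 = 17.
Maximum height = 17 × 169 = 2873 mm.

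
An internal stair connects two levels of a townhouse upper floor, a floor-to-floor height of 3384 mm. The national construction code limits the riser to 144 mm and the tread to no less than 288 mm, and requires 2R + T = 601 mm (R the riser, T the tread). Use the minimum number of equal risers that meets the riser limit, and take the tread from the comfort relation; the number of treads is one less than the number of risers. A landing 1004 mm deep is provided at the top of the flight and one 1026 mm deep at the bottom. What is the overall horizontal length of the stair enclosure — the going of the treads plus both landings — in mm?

3384 / 144 = 23.500 → round up to 24 risers.
Riser R = 3384 / 24 = 141 mm, within the 144 mm limit.
T = 601 − 2·141 = 319 mm, which satisfies the 288 mm minimum.
Treads = 24 − 1 = 23; going = 23 × 319 = 7337 mm.
Add landings: 7337 + 1004 + 1026 = 9367 mm.

9367 mm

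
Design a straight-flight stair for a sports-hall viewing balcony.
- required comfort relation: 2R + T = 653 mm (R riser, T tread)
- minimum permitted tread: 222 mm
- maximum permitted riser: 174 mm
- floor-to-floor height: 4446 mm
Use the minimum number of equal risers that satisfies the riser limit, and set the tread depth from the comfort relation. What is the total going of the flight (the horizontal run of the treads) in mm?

7775 mm

4446 / 174 = 25.552 → round up to 26 risers.
R = 4446 ÷ 26 = 171 mm.
Tread T = 653 − 2 × 171 = 311 mm (≥ 222 mm).
Going = (26 − 1) × 311 = 7775 mm.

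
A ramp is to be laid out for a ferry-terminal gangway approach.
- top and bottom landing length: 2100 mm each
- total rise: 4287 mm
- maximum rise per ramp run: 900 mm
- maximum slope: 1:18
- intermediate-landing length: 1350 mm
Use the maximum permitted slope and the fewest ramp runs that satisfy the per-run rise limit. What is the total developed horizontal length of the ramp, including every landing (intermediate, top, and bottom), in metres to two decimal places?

86.77 m

⌈4287/900⌉ = 5 ramp runs. That means 4 intermediate landings.
Ramp run (horizontal) at 1:18: 4287 × 18 = 77166 mm.
Intermediate landings: 4 × 1350 = 5400 mm.
Top and bottom landings: 2 × 2100 = 4200 mm.
Total = 77166 + 5400 + 4200 = 86766 mm.
= 86.77 m.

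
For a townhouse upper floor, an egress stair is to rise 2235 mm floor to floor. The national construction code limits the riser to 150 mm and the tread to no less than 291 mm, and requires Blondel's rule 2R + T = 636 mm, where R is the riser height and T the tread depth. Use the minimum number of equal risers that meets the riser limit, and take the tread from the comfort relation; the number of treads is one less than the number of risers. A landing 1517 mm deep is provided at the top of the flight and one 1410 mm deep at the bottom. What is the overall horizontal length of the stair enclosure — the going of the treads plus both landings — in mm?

⌈2235/150⌉ = 15 risers.
Riser R = 2235 / 15 = 149 mm, within the 150 mm limit.
Tread T = 636 − 2 × 149 = 338 mm (≥ 291 mm).
15 risers give 14 treads; going = 14 × 338 = 4732 mm.
Add landings: 4732 + 1517 + 1410 = 7659 mm.

7659 mm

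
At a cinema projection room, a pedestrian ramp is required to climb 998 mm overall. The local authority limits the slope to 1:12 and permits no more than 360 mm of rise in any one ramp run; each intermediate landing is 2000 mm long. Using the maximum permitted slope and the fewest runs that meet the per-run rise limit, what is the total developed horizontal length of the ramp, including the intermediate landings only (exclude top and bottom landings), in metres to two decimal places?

998 / 360 = 2.772 → round up to 3 ramp runs. That means 2 intermediate landings.
Horizontal run for 998 mm of rise at 1:12 is 998 × 12 = 11976 mm.
Intermediate landings: 2 × 2000 = 4000 mm.
Developed length = 11976 + 4000 = 15976 mm.
= 15.98 m.

15.98 m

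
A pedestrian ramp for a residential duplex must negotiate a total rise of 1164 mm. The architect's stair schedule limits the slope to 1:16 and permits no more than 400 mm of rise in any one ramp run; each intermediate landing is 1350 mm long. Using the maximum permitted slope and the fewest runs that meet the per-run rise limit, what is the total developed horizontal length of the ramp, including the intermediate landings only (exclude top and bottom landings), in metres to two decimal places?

At most 400 each: 1164/400 = 2.91, giving 3 ramp runs. That means 2 intermediate landings.
Ramp run (horizontal) at 1:16: 1164 × 16 = 18624 mm.
Intermediate landings: 2 × 1350 = 2700 mm.
Total developed length = 18624 + 2700 = 21324 mm.
= 21.32 m.

21.32 m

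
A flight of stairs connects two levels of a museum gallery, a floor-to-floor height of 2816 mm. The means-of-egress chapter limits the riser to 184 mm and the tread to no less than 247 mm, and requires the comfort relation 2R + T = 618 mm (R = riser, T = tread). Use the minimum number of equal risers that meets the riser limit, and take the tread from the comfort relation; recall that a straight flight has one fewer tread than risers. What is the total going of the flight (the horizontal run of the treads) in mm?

3990 mm

At most 184 each: 2816/184 = 15.30, giving 16 risers.
Each riser is 2816/16 = 176 mm (≤ 184 mm).
T = 618 − 2·176 = 266 mm, which satisfies the 247 mm minimum.
Going = (16 − 1) × 266 = 3990 mm.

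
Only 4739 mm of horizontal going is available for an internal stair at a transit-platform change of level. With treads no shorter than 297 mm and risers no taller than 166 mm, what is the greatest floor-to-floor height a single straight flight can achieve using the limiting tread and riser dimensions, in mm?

2656 mm

Treads that fit: ⌊4739 / 297⌋ = 15.
Risers = treads + 1 = 16.
Maximum height = 16 × 166 = 2656 mm.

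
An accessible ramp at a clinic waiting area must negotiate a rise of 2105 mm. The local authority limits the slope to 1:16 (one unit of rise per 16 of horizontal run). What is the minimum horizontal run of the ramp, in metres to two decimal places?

33.68 m

Run = rise × 16 = 2105 × 16 = 33680 mm.
33680 mm = 33.68 m.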